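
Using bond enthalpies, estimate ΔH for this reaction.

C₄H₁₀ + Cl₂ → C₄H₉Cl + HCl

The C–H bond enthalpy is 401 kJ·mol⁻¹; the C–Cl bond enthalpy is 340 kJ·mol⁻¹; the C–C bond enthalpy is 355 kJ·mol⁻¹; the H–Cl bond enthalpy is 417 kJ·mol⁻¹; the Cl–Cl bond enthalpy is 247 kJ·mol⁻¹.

Bonds broken (reactants):
  C–C: 3 × 355 = 1065
  C–H: 10 × 401 = 4010
  Cl–Cl: 1 × 247 = 247
  Σ(broken) = 5322 kJ
Bonds formed (products):
  C–C: 3 × 355 = 1065
  C–Cl: 1 × 340 = 340
  C–H: 9 × 401 = 3609
  H–Cl: 1 × 417 = 417
  Σ(formed) = 5431 kJ
ΔH = Σ(broken) − Σ(formed) = 5322 − 5431 = −109 kJ

ΔH ≈ −109 kJ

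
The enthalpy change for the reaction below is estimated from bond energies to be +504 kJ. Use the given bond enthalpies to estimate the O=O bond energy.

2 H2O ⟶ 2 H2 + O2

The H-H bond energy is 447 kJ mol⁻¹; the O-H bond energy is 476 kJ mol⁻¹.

D(O=O) ≈ 506 kJ/mol

Let D be the O=O bond energy.
Σ(broken) = 4×476 = 1904
Σ(formed) = 2×447 + 1×D = 894 + D
ΔH = Σ(broken) − Σ(formed) = (1904) − (894 + D) = +1010 − D
Setting this equal to +504 kJ gives D = 506 kJ/mol.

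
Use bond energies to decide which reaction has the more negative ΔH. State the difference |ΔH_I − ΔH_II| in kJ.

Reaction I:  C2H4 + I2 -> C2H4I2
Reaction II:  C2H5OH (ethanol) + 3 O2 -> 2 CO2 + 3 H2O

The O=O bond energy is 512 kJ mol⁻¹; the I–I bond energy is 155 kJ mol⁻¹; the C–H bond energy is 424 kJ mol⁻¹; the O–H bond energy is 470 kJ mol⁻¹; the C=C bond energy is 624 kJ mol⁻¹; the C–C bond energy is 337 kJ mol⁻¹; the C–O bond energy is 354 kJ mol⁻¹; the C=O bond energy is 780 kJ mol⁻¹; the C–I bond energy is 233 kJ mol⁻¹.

Reaction I:
  Bonds broken (reactants):
    C–H: 4 × 424 = 1696
    C=C: 1 × 624 = 624
    I–I: 1 × 155 = 155
    Σ(broken) = 2475 kJ
  Bonds formed (products):
    C–C: 1 × 337 = 337
    C–H: 4 × 424 = 1696
    C–I: 2 × 233 = 466
    Σ(formed) = 2499 kJ
  ΔH_I = 2475 − 2499 = −24 kJ
Reaction II:
  Bonds broken (reactants):
    C–C: 1 × 337 = 337
    C–H: 5 × 424 = 2120
    C–O: 1 × 354 = 354
    O–H: 1 × 470 = 470
    O=O: 3 × 512 = 1536
    Σ(broken) = 4817 kJ
  Bonds formed (products):
    C=O: 4 × 780 = 3120
    O–H: 6 × 470 = 2820
    Σ(formed) = 5940 kJ
  ΔH_II = 4817 − 5940 = −1123 kJ
ΔH_I − ΔH_II = +1099 kJ, so reaction II has the more negative ΔH; |ΔH_I − ΔH_II| = 1099 kJ.

Reaction II, by 1099 kJ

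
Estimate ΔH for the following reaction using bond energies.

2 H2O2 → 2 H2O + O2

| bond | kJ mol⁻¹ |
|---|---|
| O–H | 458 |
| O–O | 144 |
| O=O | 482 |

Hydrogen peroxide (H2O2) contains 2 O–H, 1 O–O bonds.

Bonds broken (reactants):
  O–H: 4 × 458 = 1832
  O–O: 2 × 144 = 288
  Σ(broken) = 2120 kJ
Bonds formed (products):
  O–H: 4 × 458 = 1832
  O=O: 1 × 482 = 482
  Σ(formed) = 2314 kJ
ΔH = Σ(broken) − Σ(formed) = 2120 − 2314 = −194 kJ

ΔH ≈ −194 kJ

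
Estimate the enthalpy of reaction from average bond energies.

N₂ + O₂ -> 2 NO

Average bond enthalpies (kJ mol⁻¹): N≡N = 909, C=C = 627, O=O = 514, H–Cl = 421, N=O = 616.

Bonds broken (reactants):
  N≡N: 1 × 909 = 909
  O=O: 1 × 514 = 514
  Σ(broken) = 1423 kJ
Bonds formed (products):
  N=O: 2 × 616 = 1232
  Σ(formed) = 1232 kJ
ΔH = Σ(broken) − Σ(formed) = 1423 − 1232 = +191 kJ

ΔH ≈ +191 kJ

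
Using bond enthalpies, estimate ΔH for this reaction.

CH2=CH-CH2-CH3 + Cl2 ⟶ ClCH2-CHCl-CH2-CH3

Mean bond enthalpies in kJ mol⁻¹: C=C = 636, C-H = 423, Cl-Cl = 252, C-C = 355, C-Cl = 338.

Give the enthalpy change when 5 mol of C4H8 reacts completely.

ΔH = −715 kJ

Bonds broken (reactants):
  C-C: 2 × 355 = 710
  C-H: 8 × 423 = 3384
  C=C: 1 × 636 = 636
  Cl-Cl: 1 × 252 = 252
  Σ(broken) = 4982 kJ
Bonds formed (products):
  C-C: 3 × 355 = 1065
  C-Cl: 2 × 338 = 676
  C-H: 8 × 423 = 3384
  Σ(formed) = 5125 kJ
ΔH = Σ(broken) − Σ(formed) = 4982 − 5125 = −143 kJ
For 5× the reaction as written: 5 × (−143) = −715 kJ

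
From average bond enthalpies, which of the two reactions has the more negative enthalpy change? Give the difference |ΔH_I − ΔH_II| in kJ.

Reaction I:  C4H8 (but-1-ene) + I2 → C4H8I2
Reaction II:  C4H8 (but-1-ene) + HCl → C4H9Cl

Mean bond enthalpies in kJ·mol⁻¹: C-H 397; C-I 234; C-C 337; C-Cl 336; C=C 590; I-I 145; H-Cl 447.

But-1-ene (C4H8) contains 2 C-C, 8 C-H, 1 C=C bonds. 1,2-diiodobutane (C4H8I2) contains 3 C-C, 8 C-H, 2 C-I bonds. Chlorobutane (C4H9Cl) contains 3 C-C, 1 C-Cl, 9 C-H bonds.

Reaction I, by 37 kJ

Reaction I:
  Bonds broken (reactants):
    C-C: 2 × 337 = 674
    C-H: 8 × 397 = 3176
    C=C: 1 × 590 = 590
    I-I: 1 × 145 = 145
    Σ(broken) = 4585 kJ
  Bonds formed (products):
    C-C: 3 × 337 = 1011
    C-H: 8 × 397 = 3176
    C-I: 2 × 234 = 468
    Σ(formed) = 4655 kJ
  ΔH_I = 4585 − 4655 = −70 kJ
Reaction II:
  Bonds broken (reactants):
    C-C: 2 × 337 = 674
    C-H: 8 × 397 = 3176
    C=C: 1 × 590 = 590
    H-Cl: 1 × 447 = 447
    Σ(broken) = 4887 kJ
  Bonds formed (products):
    C-C: 3 × 337 = 1011
    C-Cl: 1 × 336 = 336
    C-H: 9 × 397 = 3573
    Σ(formed) = 4920 kJ
  ΔH_II = 4887 − 4920 = −33 kJ
ΔH_I − ΔH_II = −37 kJ, so reaction I has the more negative ΔH; |ΔH_I − ΔH_II| = 37 kJ.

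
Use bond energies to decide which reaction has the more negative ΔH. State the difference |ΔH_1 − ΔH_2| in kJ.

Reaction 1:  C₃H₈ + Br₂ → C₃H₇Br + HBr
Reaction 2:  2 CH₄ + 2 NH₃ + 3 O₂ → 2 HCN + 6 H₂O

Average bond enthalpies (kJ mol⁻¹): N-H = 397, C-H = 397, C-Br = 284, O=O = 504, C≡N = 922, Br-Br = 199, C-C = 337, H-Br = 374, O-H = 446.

Reaction 2, by 858 kJ

Reaction 1:
  Bonds broken (reactants):
    Br-Br: 1 × 199 = 199
    C-C: 2 × 337 = 674
    C-H: 8 × 397 = 3176
    Σ(broken) = 4049 kJ
  Bonds formed (products):
    C-Br: 1 × 284 = 284
    C-C: 2 × 337 = 674
    C-H: 7 × 397 = 2779
    H-Br: 1 × 374 = 374
    Σ(formed) = 4111 kJ
  ΔH_1 = 4049 − 4111 = −62 kJ
Reaction 2:
  Bonds broken (reactants):
    C-H: 8 × 397 = 3176
    N-H: 6 × 397 = 2382
    O=O: 3 × 504 = 1512
    Σ(broken) = 7070 kJ
  Bonds formed (products):
    C≡N: 2 × 922 = 1844
    C-H: 2 × 397 = 794
    O-H: 12 × 446 = 5352
    Σ(formed) = 7990 kJ
  ΔH_2 = 7070 − 7990 = −920 kJ
ΔH_1 − ΔH_2 = +858 kJ, so reaction 2 has the more negative ΔH; |ΔH_1 − ΔH_2| = 858 kJ.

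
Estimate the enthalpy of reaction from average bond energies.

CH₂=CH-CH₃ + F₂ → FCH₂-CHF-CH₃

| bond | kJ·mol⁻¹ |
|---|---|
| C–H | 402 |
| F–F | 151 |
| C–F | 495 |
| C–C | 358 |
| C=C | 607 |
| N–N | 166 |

Bonds broken (reactants):
  C–C: 1 × 358 = 358
  C–H: 6 × 402 = 2412
  C=C: 1 × 607 = 607
  F–F: 1 × 151 = 151
  Σ(broken) = 3528 kJ
Bonds formed (products):
  C–C: 2 × 358 = 716
  C–F: 2 × 495 = 990
  C–H: 6 × 402 = 2412
  Σ(formed) = 4118 kJ
ΔH = Σ(broken) − Σ(formed) = 3528 − 4118 = −590 kJ

ΔH ≈ −590 kJ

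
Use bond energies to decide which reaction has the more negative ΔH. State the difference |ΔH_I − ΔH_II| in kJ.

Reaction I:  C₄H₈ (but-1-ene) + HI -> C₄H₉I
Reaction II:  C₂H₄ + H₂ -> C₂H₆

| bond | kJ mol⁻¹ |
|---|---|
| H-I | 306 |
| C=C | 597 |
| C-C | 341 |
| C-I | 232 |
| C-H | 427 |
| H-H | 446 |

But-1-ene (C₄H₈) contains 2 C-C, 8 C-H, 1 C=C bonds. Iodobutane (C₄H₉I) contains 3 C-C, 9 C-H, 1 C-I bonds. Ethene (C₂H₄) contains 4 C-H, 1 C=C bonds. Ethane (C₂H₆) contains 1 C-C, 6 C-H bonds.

Reaction I:
  Bonds broken (reactants):
    C-C: 2 × 341 = 682
    C-H: 8 × 427 = 3416
    C=C: 1 × 597 = 597
    H-I: 1 × 306 = 306
    Σ(broken) = 5001 kJ
  Bonds formed (products):
    C-C: 3 × 341 = 1023
    C-H: 9 × 427 = 3843
    C-I: 1 × 232 = 232
    Σ(formed) = 5098 kJ
  ΔH_I = 5001 − 5098 = −97 kJ
Reaction II:
  Bonds broken (reactants):
    C-H: 4 × 427 = 1708
    C=C: 1 × 597 = 597
    H-H: 1 × 446 = 446
    Σ(broken) = 2751 kJ
  Bonds formed (products):
    C-C: 1 × 341 = 341
    C-H: 6 × 427 = 2562
    Σ(formed) = 2903 kJ
  ΔH_II = 2751 − 2903 = −152 kJ
ΔH_I − ΔH_II = +55 kJ, so reaction II has the more negative ΔH; |ΔH_I − ΔH_II| = 55 kJ.

Reaction II, by 55 kJ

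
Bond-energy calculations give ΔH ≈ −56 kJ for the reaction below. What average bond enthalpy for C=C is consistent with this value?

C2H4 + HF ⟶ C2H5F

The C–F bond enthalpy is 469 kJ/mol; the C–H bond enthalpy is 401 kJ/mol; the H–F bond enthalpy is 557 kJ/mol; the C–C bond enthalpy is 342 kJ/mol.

Let D be the C=C bond energy.
Σ(broken) = 4×401 + 1×D + 1×557 = 2161 + D
Σ(formed) = 1×342 + 1×469 + 5×401 = 2816
ΔH = Σ(broken) − Σ(formed) = (2161 + D) − (2816) = −655 + D
Setting this equal to −56 kJ gives D = 599 kJ/mol.

D(C=C) ≈ 599 kJ/mol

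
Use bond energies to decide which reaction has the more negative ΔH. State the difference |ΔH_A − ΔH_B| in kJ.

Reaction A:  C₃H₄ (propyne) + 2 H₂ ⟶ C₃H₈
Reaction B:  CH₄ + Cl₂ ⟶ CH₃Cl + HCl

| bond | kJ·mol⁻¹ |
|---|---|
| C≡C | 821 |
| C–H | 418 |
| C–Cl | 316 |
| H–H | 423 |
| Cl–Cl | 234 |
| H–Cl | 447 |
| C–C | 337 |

Reaction A, by 231 kJ

Reaction A:
  Bonds broken (reactants):
    C≡C: 1 × 821 = 821
    C–C: 1 × 337 = 337
    C–H: 4 × 418 = 1672
    H–H: 2 × 423 = 846
    Σ(broken) = 3676 kJ
  Bonds formed (products):
    C–C: 2 × 337 = 674
    C–H: 8 × 418 = 3344
    Σ(formed) = 4018 kJ
  ΔH_A = 3676 − 4018 = −342 kJ
Reaction B:
  Bonds broken (reactants):
    C–H: 4 × 418 = 1672
    Cl–Cl: 1 × 234 = 234
    Σ(broken) = 1906 kJ
  Bonds formed (products):
    C–Cl: 1 × 316 = 316
    C–H: 3 × 418 = 1254
    H–Cl: 1 × 447 = 447
    Σ(formed) = 2017 kJ
  ΔH_B = 1906 − 2017 = −111 kJ
ΔH_A − ΔH_B = −231 kJ, so reaction A has the more negative ΔH; |ΔH_A − ΔH_B| = 231 kJ.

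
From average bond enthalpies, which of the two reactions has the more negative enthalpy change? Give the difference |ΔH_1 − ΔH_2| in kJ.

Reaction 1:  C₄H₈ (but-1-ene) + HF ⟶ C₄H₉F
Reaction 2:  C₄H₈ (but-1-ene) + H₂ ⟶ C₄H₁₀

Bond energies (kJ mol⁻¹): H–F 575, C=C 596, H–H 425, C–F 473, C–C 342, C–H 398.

Reaction 2, by 75 kJ

Reaction 1:
  Bonds broken (reactants):
    C–C: 2 × 342 = 684
    C–H: 8 × 398 = 3184
    C=C: 1 × 596 = 596
    H–F: 1 × 575 = 575
    Σ(broken) = 5039 kJ
  Bonds formed (products):
    C–C: 3 × 342 = 1026
    C–F: 1 × 473 = 473
    C–H: 9 × 398 = 3582
    Σ(formed) = 5081 kJ
  ΔH_1 = 5039 − 5081 = −42 kJ
Reaction 2:
  Bonds broken (reactants):
    C–C: 2 × 342 = 684
    C–H: 8 × 398 = 3184
    C=C: 1 × 596 = 596
    H–H: 1 × 425 = 425
    Σ(broken) = 4889 kJ
  Bonds formed (products):
    C–C: 3 × 342 = 1026
    C–H: 10 × 398 = 3980
    Σ(formed) = 5006 kJ
  ΔH_2 = 4889 − 5006 = −117 kJ
ΔH_1 − ΔH_2 = +75 kJ, so reaction 2 has the more negative ΔH; |ΔH_1 − ΔH_2| = 75 kJ.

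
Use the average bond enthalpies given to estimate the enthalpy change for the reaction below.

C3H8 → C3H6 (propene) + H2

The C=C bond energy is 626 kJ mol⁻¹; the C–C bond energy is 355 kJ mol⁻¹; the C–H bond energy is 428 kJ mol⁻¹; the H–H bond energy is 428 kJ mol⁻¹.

Bonds broken (reactants):
  C–C: 2 × 355 = 710
  C–H: 8 × 428 = 3424
  Σ(broken) = 4134 kJ
Bonds formed (products):
  C–C: 1 × 355 = 355
  C–H: 6 × 428 = 2568
  C=C: 1 × 626 = 626
  H–H: 1 × 428 = 428
  Σ(formed) = 3977 kJ
ΔH = Σ(broken) − Σ(formed) = 4134 − 3977 = +157 kJ

ΔH ≈ +157 kJ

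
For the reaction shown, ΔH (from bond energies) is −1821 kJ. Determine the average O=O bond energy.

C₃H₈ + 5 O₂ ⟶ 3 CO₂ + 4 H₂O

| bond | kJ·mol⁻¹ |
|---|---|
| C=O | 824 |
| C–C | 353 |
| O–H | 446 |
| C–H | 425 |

D(O=O) ≈ 517 kJ/mol

Let D be the O=O bond energy.
Σ(broken) = 2×353 + 8×425 + 5×D = 4106 + 5D
Σ(formed) = 6×824 + 8×446 = 8512
ΔH = Σ(broken) − Σ(formed) = (4106 + 5D) − (8512) = −4406 + 5D
Setting this equal to −1821 kJ gives 5D = 2585, so D = 517 kJ/mol.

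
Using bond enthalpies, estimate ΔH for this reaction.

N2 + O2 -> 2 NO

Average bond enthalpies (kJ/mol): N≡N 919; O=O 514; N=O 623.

Bonds broken (reactants):
  N≡N: 1 × 919 = 919
  O=O: 1 × 514 = 514
  Σ(broken) = 1433 kJ
Bonds formed (products):
  N=O: 2 × 623 = 1246
  Σ(formed) = 1246 kJ
ΔH = Σ(broken) − Σ(formed) = 1433 − 1246 = +187 kJ

ΔH ≈ +187 kJ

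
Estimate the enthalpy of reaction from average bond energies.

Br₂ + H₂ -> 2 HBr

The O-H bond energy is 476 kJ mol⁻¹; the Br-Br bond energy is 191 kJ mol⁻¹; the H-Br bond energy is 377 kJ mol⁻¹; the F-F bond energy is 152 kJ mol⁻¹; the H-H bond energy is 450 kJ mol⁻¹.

Bonds broken (reactants):
  Br-Br: 1 × 191 = 191
  H-H: 1 × 450 = 450
  Σ(broken) = 641 kJ
Bonds formed (products):
  H-Br: 2 × 377 = 754
  Σ(formed) = 754 kJ
ΔH = Σ(broken) − Σ(formed) = 641 − 754 = −113 kJ

ΔH ≈ −113 kJ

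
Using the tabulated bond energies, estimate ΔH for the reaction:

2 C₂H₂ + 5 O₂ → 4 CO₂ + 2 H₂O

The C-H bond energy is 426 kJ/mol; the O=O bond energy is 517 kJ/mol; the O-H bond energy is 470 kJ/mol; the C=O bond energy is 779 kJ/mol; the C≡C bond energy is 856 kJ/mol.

Bonds broken (reactants):
  C≡C: 2 × 856 = 1712
  C-H: 4 × 426 = 1704
  O=O: 5 × 517 = 2585
  Σ(broken) = 6001 kJ
Bonds formed (products):
  C=O: 8 × 779 = 6232
  O-H: 4 × 470 = 1880
  Σ(formed) = 8112 kJ
ΔH = Σ(broken) − Σ(formed) = 6001 − 8112 = −2111 kJ

ΔH ≈ −2111 kJ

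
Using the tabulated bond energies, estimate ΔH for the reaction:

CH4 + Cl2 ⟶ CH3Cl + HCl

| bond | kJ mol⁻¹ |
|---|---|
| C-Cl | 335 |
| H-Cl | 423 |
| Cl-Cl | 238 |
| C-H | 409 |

Bonds broken (reactants):
  C-H: 4 × 409 = 1636
  Cl-Cl: 1 × 238 = 238
  Σ(broken) = 1874 kJ
Bonds formed (products):
  C-Cl: 1 × 335 = 335
  C-H: 3 × 409 = 1227
  H-Cl: 1 × 423 = 423
  Σ(formed) = 1985 kJ
ΔH = Σ(broken) − Σ(formed) = 1874 − 1985 = −111 kJ

ΔH ≈ −111 kJ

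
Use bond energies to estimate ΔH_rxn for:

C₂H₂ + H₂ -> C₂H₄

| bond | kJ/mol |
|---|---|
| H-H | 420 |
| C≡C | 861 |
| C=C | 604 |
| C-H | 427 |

ΔH ≈ −177 kJ

Bonds broken (reactants):
  C≡C: 1 × 861 = 861
  C-H: 2 × 427 = 854
  H-H: 1 × 420 = 420
  Σ(broken) = 2135 kJ
Bonds formed (products):
  C-H: 4 × 427 = 1708
  C=C: 1 × 604 = 604
  Σ(formed) = 2312 kJ
ΔH = Σ(broken) − Σ(formed) = 2135 − 2312 = −177 kJ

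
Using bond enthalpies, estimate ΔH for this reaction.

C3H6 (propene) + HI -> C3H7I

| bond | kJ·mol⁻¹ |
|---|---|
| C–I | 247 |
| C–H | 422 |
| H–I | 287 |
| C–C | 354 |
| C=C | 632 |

Bonds broken (reactants):
  C–C: 1 × 354 = 354
  C–H: 6 × 422 = 2532
  C=C: 1 × 632 = 632
  H–I: 1 × 287 = 287
  Σ(broken) = 3805 kJ
Bonds formed (products):
  C–C: 2 × 354 = 708
  C–H: 7 × 422 = 2954
  C–I: 1 × 247 = 247
  Σ(formed) = 3909 kJ
ΔH = Σ(broken) − Σ(formed) = 3805 − 3909 = −104 kJ

ΔH ≈ −104 kJ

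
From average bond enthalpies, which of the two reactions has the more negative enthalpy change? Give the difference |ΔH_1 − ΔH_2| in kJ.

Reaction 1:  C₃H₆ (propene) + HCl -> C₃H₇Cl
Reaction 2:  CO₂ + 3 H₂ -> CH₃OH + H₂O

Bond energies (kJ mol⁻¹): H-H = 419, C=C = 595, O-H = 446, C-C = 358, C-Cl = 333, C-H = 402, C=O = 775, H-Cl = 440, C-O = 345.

Reaction 2, by 24 kJ

Reaction 1:
  Bonds broken (reactants):
    C-C: 1 × 358 = 358
    C-H: 6 × 402 = 2412
    C=C: 1 × 595 = 595
    H-Cl: 1 × 440 = 440
    Σ(broken) = 3805 kJ
  Bonds formed (products):
    C-C: 2 × 358 = 716
    C-Cl: 1 × 333 = 333
    C-H: 7 × 402 = 2814
    Σ(formed) = 3863 kJ
  ΔH_1 = 3805 − 3863 = −58 kJ
Reaction 2:
  Bonds broken (reactants):
    C=O: 2 × 775 = 1550
    H-H: 3 × 419 = 1257
    Σ(broken) = 2807 kJ
  Bonds formed (products):
    C-H: 3 × 402 = 1206
    C-O: 1 × 345 = 345
    O-H: 3 × 446 = 1338
    Σ(formed) = 2889 kJ
  ΔH_2 = 2807 − 2889 = −82 kJ
ΔH_1 − ΔH_2 = +24 kJ, so reaction 2 has the more negative ΔH; |ΔH_1 − ΔH_2| = 24 kJ.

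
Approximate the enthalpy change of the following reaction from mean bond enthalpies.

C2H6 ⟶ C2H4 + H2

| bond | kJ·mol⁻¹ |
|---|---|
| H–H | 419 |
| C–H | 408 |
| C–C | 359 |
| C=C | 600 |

Bonds broken (reactants):
  C–C: 1 × 359 = 359
  C–H: 6 × 408 = 2448
  Σ(broken) = 2807 kJ
Bonds formed (products):
  C–H: 4 × 408 = 1632
  C=C: 1 × 600 = 600
  H–H: 1 × 419 = 419
  Σ(formed) = 2651 kJ
ΔH = Σ(broken) − Σ(formed) = 2807 − 2651 = +156 kJ

ΔH ≈ +156 kJ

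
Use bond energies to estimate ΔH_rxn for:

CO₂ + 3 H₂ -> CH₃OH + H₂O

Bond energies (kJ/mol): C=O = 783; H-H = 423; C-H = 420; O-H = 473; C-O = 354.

Bonds broken (reactants):
  C=O: 2 × 783 = 1566
  H-H: 3 × 423 = 1269
  Σ(broken) = 2835 kJ
Bonds formed (products):
  C-H: 3 × 420 = 1260
  C-O: 1 × 354 = 354
  O-H: 3 × 473 = 1419
  Σ(formed) = 3033 kJ
ΔH = Σ(broken) − Σ(formed) = 2835 − 3033 = −198 kJ

ΔH ≈ −198 kJ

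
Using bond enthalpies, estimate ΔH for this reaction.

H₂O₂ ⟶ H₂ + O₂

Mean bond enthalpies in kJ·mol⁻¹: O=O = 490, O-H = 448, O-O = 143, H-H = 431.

ΔH ≈ +118 kJ

Bonds broken (reactants):
  O-H: 2 × 448 = 896
  O-O: 1 × 143 = 143
  Σ(broken) = 1039 kJ
Bonds formed (products):
  H-H: 1 × 431 = 431
  O=O: 1 × 490 = 490
  Σ(formed) = 921 kJ
ΔH = Σ(broken) − Σ(formed) = 1039 − 921 = +118 kJ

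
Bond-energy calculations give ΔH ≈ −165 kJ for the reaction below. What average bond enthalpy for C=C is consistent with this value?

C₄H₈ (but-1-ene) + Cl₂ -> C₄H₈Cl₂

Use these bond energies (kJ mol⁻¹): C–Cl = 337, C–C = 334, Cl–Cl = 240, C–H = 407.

D(C=C) ≈ 603 kJ/mol

Let D be the C=C bond energy.
Σ(broken) = 2×334 + 8×407 + 1×D + 1×240 = 4164 + D
Σ(formed) = 3×334 + 2×337 + 8×407 = 4932
ΔH = Σ(broken) − Σ(formed) = (4164 + D) − (4932) = −768 + D
Setting this equal to −165 kJ gives D = 603 kJ/mol.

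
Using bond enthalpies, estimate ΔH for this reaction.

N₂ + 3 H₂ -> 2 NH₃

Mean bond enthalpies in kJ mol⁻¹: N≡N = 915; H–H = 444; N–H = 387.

Bonds broken (reactants):
  H–H: 3 × 444 = 1332
  N≡N: 1 × 915 = 915
  Σ(broken) = 2247 kJ
Bonds formed (products):
  N–H: 6 × 387 = 2322
  Σ(formed) = 2322 kJ
ΔH = Σ(broken) − Σ(formed) = 2247 − 2322 = −75 kJ

ΔH ≈ −75 kJ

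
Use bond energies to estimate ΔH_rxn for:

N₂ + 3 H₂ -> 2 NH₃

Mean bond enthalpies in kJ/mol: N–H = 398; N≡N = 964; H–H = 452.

Bonds broken (reactants):
  H–H: 3 × 452 = 1356
  N≡N: 1 × 964 = 964
  Σ(broken) = 2320 kJ
Bonds formed (products):
  N–H: 6 × 398 = 2388
  Σ(formed) = 2388 kJ
ΔH = Σ(broken) − Σ(formed) = 2320 − 2388 = −68 kJ

ΔH ≈ −68 kJ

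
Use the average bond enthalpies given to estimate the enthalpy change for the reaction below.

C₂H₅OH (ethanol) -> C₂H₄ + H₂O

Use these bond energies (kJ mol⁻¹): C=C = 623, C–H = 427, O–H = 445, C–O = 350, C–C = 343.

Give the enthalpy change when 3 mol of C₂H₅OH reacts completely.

ΔH = +156 kJ

Bonds broken (reactants):
  C–C: 1 × 343 = 343
  C–H: 5 × 427 = 2135
  C–O: 1 × 350 = 350
  O–H: 1 × 445 = 445
  Σ(broken) = 3273 kJ
Bonds formed (products):
  C–H: 4 × 427 = 1708
  C=C: 1 × 623 = 623
  O–H: 2 × 445 = 890
  Σ(formed) = 3221 kJ
ΔH = Σ(broken) − Σ(formed) = 3273 − 3221 = +52 kJ
For 3× the reaction as written: 3 × (+52) = +156 kJ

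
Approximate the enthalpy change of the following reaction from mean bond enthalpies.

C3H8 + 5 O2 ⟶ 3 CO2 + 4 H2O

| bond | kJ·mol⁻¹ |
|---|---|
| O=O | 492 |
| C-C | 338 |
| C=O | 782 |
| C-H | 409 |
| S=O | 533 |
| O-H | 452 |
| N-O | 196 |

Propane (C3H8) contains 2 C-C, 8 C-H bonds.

Bonds broken (reactants):
  C-C: 2 × 338 = 676
  C-H: 8 × 409 = 3272
  O=O: 5 × 492 = 2460
  Σ(broken) = 6408 kJ
Bonds formed (products):
  C=O: 6 × 782 = 4692
  O-H: 8 × 452 = 3616
  Σ(formed) = 8308 kJ
ΔH = Σ(broken) − Σ(formed) = 6408 − 8308 = −1900 kJ

ΔH ≈ −1900 kJ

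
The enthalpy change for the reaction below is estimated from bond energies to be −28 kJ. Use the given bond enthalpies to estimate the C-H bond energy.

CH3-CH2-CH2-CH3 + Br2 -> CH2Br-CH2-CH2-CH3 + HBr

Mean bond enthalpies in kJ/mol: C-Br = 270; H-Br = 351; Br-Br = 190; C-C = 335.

D(C-H) ≈ 403 kJ/mol

Let D be the C-H bond energy.
Σ(broken) = 1×190 + 3×335 + 10×D = 1195 + 10D
Σ(formed) = 1×270 + 3×335 + 9×D + 1×351 = 1626 + 9D
ΔH = Σ(broken) − Σ(formed) = (1195 + 10D) − (1626 + 9D) = −431 + D
Setting this equal to −28 kJ gives D = 403 kJ/mol.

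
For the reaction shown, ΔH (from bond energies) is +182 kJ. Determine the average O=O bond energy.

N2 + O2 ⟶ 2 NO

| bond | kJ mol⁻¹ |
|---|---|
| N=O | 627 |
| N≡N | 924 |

Let D be the O=O bond energy.
Σ(broken) = 1×924 + 1×D = 924 + D
Σ(formed) = 2×627 = 1254
ΔH = Σ(broken) − Σ(formed) = (924 + D) − (1254) = −330 + D
Setting this equal to +182 kJ gives D = 512 kJ/mol.

D(O=O) ≈ 512 kJ/mol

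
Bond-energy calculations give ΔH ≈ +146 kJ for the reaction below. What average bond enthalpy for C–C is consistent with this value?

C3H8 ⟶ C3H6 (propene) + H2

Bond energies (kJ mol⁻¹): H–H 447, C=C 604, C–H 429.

D(C–C) ≈ 339 kJ/mol

Let D be the C–C bond energy.
Σ(broken) = 2×D + 8×429 = 3432 + 2D
Σ(formed) = 1×D + 6×429 + 1×604 + 1×447 = 3625 + D
ΔH = Σ(broken) − Σ(formed) = (3432 + 2D) − (3625 + D) = −193 + D
Setting this equal to +146 kJ gives D = 339 kJ/mol.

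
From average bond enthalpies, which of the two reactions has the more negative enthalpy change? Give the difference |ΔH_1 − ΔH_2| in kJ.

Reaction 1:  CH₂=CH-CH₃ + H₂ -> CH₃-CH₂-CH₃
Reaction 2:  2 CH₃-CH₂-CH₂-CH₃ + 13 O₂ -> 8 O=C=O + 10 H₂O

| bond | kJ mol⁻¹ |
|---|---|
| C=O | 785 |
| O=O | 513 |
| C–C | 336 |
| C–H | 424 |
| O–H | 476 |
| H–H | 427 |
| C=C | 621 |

Reaction 2, by 4779 kJ

Reaction 1:
  Bonds broken (reactants):
    C–C: 1 × 336 = 336
    C–H: 6 × 424 = 2544
    C=C: 1 × 621 = 621
    H–H: 1 × 427 = 427
    Σ(broken) = 3928 kJ
  Bonds formed (products):
    C–C: 2 × 336 = 672
    C–H: 8 × 424 = 3392
    Σ(formed) = 4064 kJ
  ΔH_1 = 3928 − 4064 = −136 kJ
Reaction 2:
  Bonds broken (reactants):
    C–C: 6 × 336 = 2016
    C–H: 20 × 424 = 8480
    O=O: 13 × 513 = 6669
    Σ(broken) = 17165 kJ
  Bonds formed (products):
    C=O: 16 × 785 = 12560
    O–H: 20 × 476 = 9520
    Σ(formed) = 22080 kJ
  ΔH_2 = 17165 − 22080 = −4915 kJ
ΔH_1 − ΔH_2 = +4779 kJ, so reaction 2 has the more negative ΔH; |ΔH_1 − ΔH_2| = 4779 kJ.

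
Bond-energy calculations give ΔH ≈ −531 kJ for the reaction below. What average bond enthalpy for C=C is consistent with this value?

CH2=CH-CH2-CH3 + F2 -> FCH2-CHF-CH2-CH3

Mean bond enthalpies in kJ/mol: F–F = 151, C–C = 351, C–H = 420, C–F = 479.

Let D be the C=C bond energy.
Σ(broken) = 2×351 + 8×420 + 1×D + 1×151 = 4213 + D
Σ(formed) = 3×351 + 2×479 + 8×420 = 5371
ΔH = Σ(broken) − Σ(formed) = (4213 + D) − (5371) = −1158 + D
Setting this equal to −531 kJ gives D = 627 kJ/mol.

D(C=C) ≈ 627 kJ/mol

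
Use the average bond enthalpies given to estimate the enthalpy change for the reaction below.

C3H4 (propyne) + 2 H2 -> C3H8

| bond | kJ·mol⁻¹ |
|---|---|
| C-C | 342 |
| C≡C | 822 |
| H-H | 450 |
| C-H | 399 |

Bonds broken (reactants):
  C≡C: 1 × 822 = 822
  C-C: 1 × 342 = 342
  C-H: 4 × 399 = 1596
  H-H: 2 × 450 = 900
  Σ(broken) = 3660 kJ
Bonds formed (products):
  C-C: 2 × 342 = 684
  C-H: 8 × 399 = 3192
  Σ(formed) = 3876 kJ
ΔH = Σ(broken) − Σ(formed) = 3660 − 3876 = −216 kJ

ΔH ≈ −216 kJ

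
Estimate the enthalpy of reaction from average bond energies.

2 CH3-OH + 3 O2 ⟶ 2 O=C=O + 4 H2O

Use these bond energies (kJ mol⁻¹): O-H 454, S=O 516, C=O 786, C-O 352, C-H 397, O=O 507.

Bonds broken (reactants):
  C-H: 6 × 397 = 2382
  C-O: 2 × 352 = 704
  O-H: 2 × 454 = 908
  O=O: 3 × 507 = 1521
  Σ(broken) = 5515 kJ
Bonds formed (products):
  C=O: 4 × 786 = 3144
  O-H: 8 × 454 = 3632
  Σ(formed) = 6776 kJ
ΔH = Σ(broken) − Σ(formed) = 5515 − 6776 = −1261 kJ

ΔH ≈ −1261 kJ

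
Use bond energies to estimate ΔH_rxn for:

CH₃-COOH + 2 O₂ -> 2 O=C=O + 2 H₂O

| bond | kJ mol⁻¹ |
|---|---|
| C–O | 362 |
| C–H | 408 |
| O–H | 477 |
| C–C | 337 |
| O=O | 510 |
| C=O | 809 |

ΔH ≈ −915 kJ

Bonds broken (reactants):
  C–C: 1 × 337 = 337
  C–H: 3 × 408 = 1224
  C–O: 1 × 362 = 362
  C=O: 1 × 809 = 809
  O–H: 1 × 477 = 477
  O=O: 2 × 510 = 1020
  Σ(broken) = 4229 kJ
Bonds formed (products):
  C=O: 4 × 809 = 3236
  O–H: 4 × 477 = 1908
  Σ(formed) = 5144 kJ
ΔH = Σ(broken) − Σ(formed) = 4229 − 5144 = −915 kJ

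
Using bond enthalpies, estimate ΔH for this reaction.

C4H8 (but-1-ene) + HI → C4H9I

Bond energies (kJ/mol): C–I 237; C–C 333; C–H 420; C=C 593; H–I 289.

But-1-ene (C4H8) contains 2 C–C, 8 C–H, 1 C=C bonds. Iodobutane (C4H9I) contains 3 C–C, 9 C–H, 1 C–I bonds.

ΔH ≈ −108 kJ

Bonds broken (reactants):
  C–C: 2 × 333 = 666
  C–H: 8 × 420 = 3360
  C=C: 1 × 593 = 593
  H–I: 1 × 289 = 289
  Σ(broken) = 4908 kJ
Bonds formed (products):
  C–C: 3 × 333 = 999
  C–H: 9 × 420 = 3780
  C–I: 1 × 237 = 237
  Σ(formed) = 5016 kJ
ΔH = Σ(broken) − Σ(formed) = 4908 − 5016 = −108 kJ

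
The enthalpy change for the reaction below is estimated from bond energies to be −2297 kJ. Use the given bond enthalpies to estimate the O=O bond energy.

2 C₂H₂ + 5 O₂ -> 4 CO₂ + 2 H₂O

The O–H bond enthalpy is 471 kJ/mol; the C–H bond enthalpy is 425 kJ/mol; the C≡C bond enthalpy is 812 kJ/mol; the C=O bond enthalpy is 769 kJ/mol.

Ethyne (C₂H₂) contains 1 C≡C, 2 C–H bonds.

Let D be the O=O bond energy.
Σ(broken) = 2×812 + 4×425 + 5×D = 3324 + 5D
Σ(formed) = 8×769 + 4×471 = 8036
ΔH = Σ(broken) − Σ(formed) = (3324 + 5D) − (8036) = −4712 + 5D
Setting this equal to −2297 kJ gives 5D = 2415, so D = 483 kJ/mol.

D(O=O) ≈ 483 kJ/mol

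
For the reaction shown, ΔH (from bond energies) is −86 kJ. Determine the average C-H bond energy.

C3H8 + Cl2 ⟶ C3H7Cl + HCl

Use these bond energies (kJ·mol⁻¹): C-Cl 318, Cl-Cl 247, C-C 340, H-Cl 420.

D(C-H) ≈ 405 kJ/mol

Let D be the C-H bond energy.
Σ(broken) = 2×340 + 8×D + 1×247 = 927 + 8D
Σ(formed) = 2×340 + 1×318 + 7×D + 1×420 = 1418 + 7D
ΔH = Σ(broken) − Σ(formed) = (927 + 8D) − (1418 + 7D) = −491 + D
Setting this equal to −86 kJ gives D = 405 kJ/mol.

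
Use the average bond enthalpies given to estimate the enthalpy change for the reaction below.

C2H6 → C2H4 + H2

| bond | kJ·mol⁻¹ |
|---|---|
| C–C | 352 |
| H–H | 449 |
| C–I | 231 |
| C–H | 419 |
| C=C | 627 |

Bonds broken (reactants):
  C–C: 1 × 352 = 352
  C–H: 6 × 419 = 2514
  Σ(broken) = 2866 kJ
Bonds formed (products):
  C–H: 4 × 419 = 1676
  C=C: 1 × 627 = 627
  H–H: 1 × 449 = 449
  Σ(formed) = 2752 kJ
ΔH = Σ(broken) − Σ(formed) = 2866 − 2752 = +114 kJ

ΔH ≈ +114 kJ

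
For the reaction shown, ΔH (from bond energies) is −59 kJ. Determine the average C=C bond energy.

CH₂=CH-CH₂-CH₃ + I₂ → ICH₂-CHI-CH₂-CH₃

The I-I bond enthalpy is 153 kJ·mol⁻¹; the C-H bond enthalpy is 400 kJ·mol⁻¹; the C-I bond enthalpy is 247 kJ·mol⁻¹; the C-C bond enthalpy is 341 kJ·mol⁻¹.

Let D be the C=C bond energy.
Σ(broken) = 2×341 + 8×400 + 1×D + 1×153 = 4035 + D
Σ(formed) = 3×341 + 8×400 + 2×247 = 4717
ΔH = Σ(broken) − Σ(formed) = (4035 + D) − (4717) = −682 + D
Setting this equal to −59 kJ gives D = 623 kJ/mol.

D(C=C) ≈ 623 kJ/mol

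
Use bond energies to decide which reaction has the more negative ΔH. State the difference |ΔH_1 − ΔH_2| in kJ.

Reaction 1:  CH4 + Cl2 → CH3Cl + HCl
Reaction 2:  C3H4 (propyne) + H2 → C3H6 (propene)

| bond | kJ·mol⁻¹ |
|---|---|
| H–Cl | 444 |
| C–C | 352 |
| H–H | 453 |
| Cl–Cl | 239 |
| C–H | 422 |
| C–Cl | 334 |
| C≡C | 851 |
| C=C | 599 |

Reaction 1:
  Bonds broken (reactants):
    C–H: 4 × 422 = 1688
    Cl–Cl: 1 × 239 = 239
    Σ(broken) = 1927 kJ
  Bonds formed (products):
    C–Cl: 1 × 334 = 334
    C–H: 3 × 422 = 1266
    H–Cl: 1 × 444 = 444
    Σ(formed) = 2044 kJ
  ΔH_1 = 1927 − 2044 = −117 kJ
Reaction 2:
  Bonds broken (reactants):
    C≡C: 1 × 851 = 851
    C–C: 1 × 352 = 352
    C–H: 4 × 422 = 1688
    H–H: 1 × 453 = 453
    Σ(broken) = 3344 kJ
  Bonds formed (products):
    C–C: 1 × 352 = 352
    C–H: 6 × 422 = 2532
    C=C: 1 × 599 = 599
    Σ(formed) = 3483 kJ
  ΔH_2 = 3344 − 3483 = −139 kJ
ΔH_1 − ΔH_2 = +22 kJ, so reaction 2 has the more negative ΔH; |ΔH_1 − ΔH_2| = 22 kJ.

Reaction 2, by 22 kJ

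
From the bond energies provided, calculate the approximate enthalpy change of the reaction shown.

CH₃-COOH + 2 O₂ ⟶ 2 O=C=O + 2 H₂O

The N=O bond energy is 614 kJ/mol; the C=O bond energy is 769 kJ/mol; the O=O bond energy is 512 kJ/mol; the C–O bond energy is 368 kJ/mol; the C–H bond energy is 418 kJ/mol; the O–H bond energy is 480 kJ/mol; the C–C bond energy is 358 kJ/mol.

Bonds broken (reactants):
  C–C: 1 × 358 = 358
  C–H: 3 × 418 = 1254
  C–O: 1 × 368 = 368
  C=O: 1 × 769 = 769
  O–H: 1 × 480 = 480
  O=O: 2 × 512 = 1024
  Σ(broken) = 4253 kJ
Bonds formed (products):
  C=O: 4 × 769 = 3076
  O–H: 4 × 480 = 1920
  Σ(formed) = 4996 kJ
ΔH = Σ(broken) − Σ(formed) = 4253 − 4996 = −743 kJ

ΔH ≈ −743 kJ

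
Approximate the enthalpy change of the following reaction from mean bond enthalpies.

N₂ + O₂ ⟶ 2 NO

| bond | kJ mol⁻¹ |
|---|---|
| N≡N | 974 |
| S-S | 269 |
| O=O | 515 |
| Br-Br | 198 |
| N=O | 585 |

ΔH ≈ +319 kJ

Bonds broken (reactants):
  N≡N: 1 × 974 = 974
  O=O: 1 × 515 = 515
  Σ(broken) = 1489 kJ
Bonds formed (products):
  N=O: 2 × 585 = 1170
  Σ(formed) = 1170 kJ
ΔH = Σ(broken) − Σ(formed) = 1489 − 1170 = +319 kJ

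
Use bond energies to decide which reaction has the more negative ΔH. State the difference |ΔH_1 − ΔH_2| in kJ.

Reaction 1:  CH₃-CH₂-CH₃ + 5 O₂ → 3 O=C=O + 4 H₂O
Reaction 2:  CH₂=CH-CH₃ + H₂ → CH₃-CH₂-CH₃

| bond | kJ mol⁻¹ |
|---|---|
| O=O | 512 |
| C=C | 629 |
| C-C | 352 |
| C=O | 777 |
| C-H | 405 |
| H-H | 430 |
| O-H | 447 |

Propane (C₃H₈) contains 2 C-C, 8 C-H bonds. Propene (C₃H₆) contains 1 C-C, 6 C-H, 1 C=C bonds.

Reaction 1:
  Bonds broken (reactants):
    C-C: 2 × 352 = 704
    C-H: 8 × 405 = 3240
    O=O: 5 × 512 = 2560
    Σ(broken) = 6504 kJ
  Bonds formed (products):
    C=O: 6 × 777 = 4662
    O-H: 8 × 447 = 3576
    Σ(formed) = 8238 kJ
  ΔH_1 = 6504 − 8238 = −1734 kJ
Reaction 2:
  Bonds broken (reactants):
    C-C: 1 × 352 = 352
    C-H: 6 × 405 = 2430
    C=C: 1 × 629 = 629
    H-H: 1 × 430 = 430
    Σ(broken) = 3841 kJ
  Bonds formed (products):
    C-C: 2 × 352 = 704
    C-H: 8 × 405 = 3240
    Σ(formed) = 3944 kJ
  ΔH_2 = 3841 − 3944 = −103 kJ
ΔH_1 − ΔH_2 = −1631 kJ, so reaction 1 has the more negative ΔH; |ΔH_1 − ΔH_2| = 1631 kJ.

Reaction 1, by 1631 kJ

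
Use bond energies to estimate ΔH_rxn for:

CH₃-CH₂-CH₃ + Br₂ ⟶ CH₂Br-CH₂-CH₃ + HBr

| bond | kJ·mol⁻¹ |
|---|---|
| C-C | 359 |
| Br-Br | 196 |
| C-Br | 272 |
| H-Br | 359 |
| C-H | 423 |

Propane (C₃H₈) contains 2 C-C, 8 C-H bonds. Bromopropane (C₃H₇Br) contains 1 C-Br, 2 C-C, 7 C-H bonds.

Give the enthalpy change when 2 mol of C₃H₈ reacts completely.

Bonds broken (reactants):
  Br-Br: 1 × 196 = 196
  C-C: 2 × 359 = 718
  C-H: 8 × 423 = 3384
  Σ(broken) = 4298 kJ
Bonds formed (products):
  C-Br: 1 × 272 = 272
  C-C: 2 × 359 = 718
  C-H: 7 × 423 = 2961
  H-Br: 1 × 359 = 359
  Σ(formed) = 4310 kJ
ΔH = Σ(broken) − Σ(formed) = 4298 − 4310 = −12 kJ
For 2× the reaction as written: 2 × (−12) = −24 kJ

ΔH = −24 kJ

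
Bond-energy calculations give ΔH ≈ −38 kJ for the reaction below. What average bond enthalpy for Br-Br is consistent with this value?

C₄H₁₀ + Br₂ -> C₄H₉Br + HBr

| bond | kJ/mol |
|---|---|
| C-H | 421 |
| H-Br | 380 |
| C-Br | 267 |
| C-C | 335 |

Let D be the Br-Br bond energy.
Σ(broken) = 1×D + 3×335 + 10×421 = 5215 + D
Σ(formed) = 1×267 + 3×335 + 9×421 + 1×380 = 5441
ΔH = Σ(broken) − Σ(formed) = (5215 + D) − (5441) = −226 + D
Setting this equal to −38 kJ gives D = 188 kJ/mol.

D(Br-Br) ≈ 188 kJ/mol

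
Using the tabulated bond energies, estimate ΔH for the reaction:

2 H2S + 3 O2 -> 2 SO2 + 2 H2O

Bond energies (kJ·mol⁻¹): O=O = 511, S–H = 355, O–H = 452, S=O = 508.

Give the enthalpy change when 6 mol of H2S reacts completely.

ΔH = −2661 kJ

Bonds broken (reactants):
  O=O: 3 × 511 = 1533
  S–H: 4 × 355 = 1420
  Σ(broken) = 2953 kJ
Bonds formed (products):
  O–H: 4 × 452 = 1808
  S=O: 4 × 508 = 2032
  Σ(formed) = 3840 kJ
ΔH = Σ(broken) − Σ(formed) = 2953 − 3840 = −887 kJ
For 3× the reaction as written: 3 × (−887) = −2661 kJ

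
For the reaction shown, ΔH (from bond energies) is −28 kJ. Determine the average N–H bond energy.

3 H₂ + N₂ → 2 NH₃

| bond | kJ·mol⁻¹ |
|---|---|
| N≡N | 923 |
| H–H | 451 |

D(N–H) ≈ 384 kJ/mol

Let D be the N–H bond energy.
Σ(broken) = 3×451 + 1×923 = 2276
Σ(formed) = 6×D = 6D
ΔH = Σ(broken) − Σ(formed) = (2276) − (6D) = +2276 − 6D
Setting this equal to −28 kJ gives 6D = 2304, so D = 384 kJ/mol.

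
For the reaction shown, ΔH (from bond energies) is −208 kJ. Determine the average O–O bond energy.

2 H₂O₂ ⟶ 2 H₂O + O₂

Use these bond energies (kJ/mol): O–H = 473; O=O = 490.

Let D be the O–O bond energy.
Σ(broken) = 4×473 + 2×D = 1892 + 2D
Σ(formed) = 4×473 + 1×490 = 2382
ΔH = Σ(broken) − Σ(formed) = (1892 + 2D) − (2382) = −490 + 2D
Setting this equal to −208 kJ gives 2D = 282, so D = 141 kJ/mol.

D(O–O) ≈ 141 kJ/mol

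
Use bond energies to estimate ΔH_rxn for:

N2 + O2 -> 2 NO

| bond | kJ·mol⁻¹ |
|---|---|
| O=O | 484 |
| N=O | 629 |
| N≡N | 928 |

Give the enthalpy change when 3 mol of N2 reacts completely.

Bonds broken (reactants):
  N≡N: 1 × 928 = 928
  O=O: 1 × 484 = 484
  Σ(broken) = 1412 kJ
Bonds formed (products):
  N=O: 2 × 629 = 1258
  Σ(formed) = 1258 kJ
ΔH = Σ(broken) − Σ(formed) = 1412 − 1258 = +154 kJ
For 3× the reaction as written: 3 × (+154) = +462 kJ

ΔH = +462 kJ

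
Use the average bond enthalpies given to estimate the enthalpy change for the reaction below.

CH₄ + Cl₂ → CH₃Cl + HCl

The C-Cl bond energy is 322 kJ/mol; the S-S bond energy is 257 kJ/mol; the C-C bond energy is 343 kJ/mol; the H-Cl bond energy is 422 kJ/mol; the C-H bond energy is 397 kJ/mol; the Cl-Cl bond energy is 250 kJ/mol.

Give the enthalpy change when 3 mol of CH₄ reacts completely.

Bonds broken (reactants):
  C-H: 4 × 397 = 1588
  Cl-Cl: 1 × 250 = 250
  Σ(broken) = 1838 kJ
Bonds formed (products):
  C-Cl: 1 × 322 = 322
  C-H: 3 × 397 = 1191
  H-Cl: 1 × 422 = 422
  Σ(formed) = 1935 kJ
ΔH = Σ(broken) − Σ(formed) = 1838 − 1935 = −97 kJ
For 3× the reaction as written: 3 × (−97) = −291 kJ

ΔH = −291 kJ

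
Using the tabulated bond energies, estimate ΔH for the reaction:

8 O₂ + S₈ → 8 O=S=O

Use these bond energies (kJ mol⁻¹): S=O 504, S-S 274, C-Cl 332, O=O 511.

ΔH ≈ −1784 kJ

Bonds broken (reactants):
  O=O: 8 × 511 = 4088
  S-S: 8 × 274 = 2192
  Σ(broken) = 6280 kJ
Bonds formed (products):
  S=O: 16 × 504 = 8064
  Σ(formed) = 8064 kJ
ΔH = Σ(broken) − Σ(formed) = 6280 − 8064 = −1784 kJ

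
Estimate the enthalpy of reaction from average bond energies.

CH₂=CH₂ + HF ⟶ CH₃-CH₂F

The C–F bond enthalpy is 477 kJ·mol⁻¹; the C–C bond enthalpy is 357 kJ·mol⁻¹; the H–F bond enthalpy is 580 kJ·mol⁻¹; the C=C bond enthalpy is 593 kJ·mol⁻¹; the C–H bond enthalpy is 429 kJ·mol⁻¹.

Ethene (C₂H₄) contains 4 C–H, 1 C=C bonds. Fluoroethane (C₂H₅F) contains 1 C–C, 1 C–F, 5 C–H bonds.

Bonds broken (reactants):
  C–H: 4 × 429 = 1716
  C=C: 1 × 593 = 593
  H–F: 1 × 580 = 580
  Σ(broken) = 2889 kJ
Bonds formed (products):
  C–C: 1 × 357 = 357
  C–F: 1 × 477 = 477
  C–H: 5 × 429 = 2145
  Σ(formed) = 2979 kJ
ΔH = Σ(broken) − Σ(formed) = 2889 − 2979 = −90 kJ

ΔH ≈ −90 kJ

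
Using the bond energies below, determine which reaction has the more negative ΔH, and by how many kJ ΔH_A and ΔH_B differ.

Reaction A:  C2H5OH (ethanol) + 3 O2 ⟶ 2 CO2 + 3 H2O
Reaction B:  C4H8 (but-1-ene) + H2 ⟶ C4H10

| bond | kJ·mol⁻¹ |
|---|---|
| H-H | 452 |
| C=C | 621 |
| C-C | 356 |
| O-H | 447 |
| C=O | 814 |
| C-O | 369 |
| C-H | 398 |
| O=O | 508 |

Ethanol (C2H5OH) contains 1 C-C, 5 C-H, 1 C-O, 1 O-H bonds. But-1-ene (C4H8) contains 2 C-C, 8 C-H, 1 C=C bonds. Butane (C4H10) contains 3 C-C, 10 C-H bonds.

Reaction A, by 1173 kJ

Reaction A:
  Bonds broken (reactants):
    C-C: 1 × 356 = 356
    C-H: 5 × 398 = 1990
    C-O: 1 × 369 = 369
    O-H: 1 × 447 = 447
    O=O: 3 × 508 = 1524
    Σ(broken) = 4686 kJ
  Bonds formed (products):
    C=O: 4 × 814 = 3256
    O-H: 6 × 447 = 2682
    Σ(formed) = 5938 kJ
  ΔH_A = 4686 − 5938 = −1252 kJ
Reaction B:
  Bonds broken (reactants):
    C-C: 2 × 356 = 712
    C-H: 8 × 398 = 3184
    C=C: 1 × 621 = 621
    H-H: 1 × 452 = 452
    Σ(broken) = 4969 kJ
  Bonds formed (products):
    C-C: 3 × 356 = 1068
    C-H: 10 × 398 = 3980
    Σ(formed) = 5048 kJ
  ΔH_B = 4969 − 5048 = −79 kJ
ΔH_A − ΔH_B = −1173 kJ, so reaction A has the more negative ΔH; |ΔH_A − ΔH_B| = 1173 kJ.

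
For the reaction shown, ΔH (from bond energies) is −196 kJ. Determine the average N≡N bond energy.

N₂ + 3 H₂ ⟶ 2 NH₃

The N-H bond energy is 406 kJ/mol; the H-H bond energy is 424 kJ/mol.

Let D be the N≡N bond energy.
Σ(broken) = 3×424 + 1×D = 1272 + D
Σ(formed) = 6×406 = 2436
ΔH = Σ(broken) − Σ(formed) = (1272 + D) − (2436) = −1164 + D
Setting this equal to −196 kJ gives D = 968 kJ/mol.

D(N≡N) ≈ 968 kJ/mol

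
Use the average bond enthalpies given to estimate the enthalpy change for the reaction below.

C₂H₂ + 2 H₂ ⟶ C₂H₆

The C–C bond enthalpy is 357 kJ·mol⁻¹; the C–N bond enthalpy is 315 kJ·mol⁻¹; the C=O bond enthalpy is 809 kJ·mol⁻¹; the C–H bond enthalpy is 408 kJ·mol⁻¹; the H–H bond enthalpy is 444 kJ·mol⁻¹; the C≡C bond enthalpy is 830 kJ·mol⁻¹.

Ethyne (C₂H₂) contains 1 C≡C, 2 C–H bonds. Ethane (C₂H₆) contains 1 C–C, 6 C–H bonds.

ΔH ≈ −271 kJ

Bonds broken (reactants):
  C≡C: 1 × 830 = 830
  C–H: 2 × 408 = 816
  H–H: 2 × 444 = 888
  Σ(broken) = 2534 kJ
Bonds formed (products):
  C–C: 1 × 357 = 357
  C–H: 6 × 408 = 2448
  Σ(formed) = 2805 kJ
ΔH = Σ(broken) − Σ(formed) = 2534 − 2805 = −271 kJ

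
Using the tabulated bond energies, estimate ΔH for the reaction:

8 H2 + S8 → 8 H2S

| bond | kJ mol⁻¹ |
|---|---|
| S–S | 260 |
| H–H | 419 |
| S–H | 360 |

ΔH ≈ −328 kJ

Bonds broken (reactants):
  H–H: 8 × 419 = 3352
  S–S: 8 × 260 = 2080
  Σ(broken) = 5432 kJ
Bonds formed (products):
  S–H: 16 × 360 = 5760
  Σ(formed) = 5760 kJ
ΔH = Σ(broken) − Σ(formed) = 5432 − 5760 = −328 kJ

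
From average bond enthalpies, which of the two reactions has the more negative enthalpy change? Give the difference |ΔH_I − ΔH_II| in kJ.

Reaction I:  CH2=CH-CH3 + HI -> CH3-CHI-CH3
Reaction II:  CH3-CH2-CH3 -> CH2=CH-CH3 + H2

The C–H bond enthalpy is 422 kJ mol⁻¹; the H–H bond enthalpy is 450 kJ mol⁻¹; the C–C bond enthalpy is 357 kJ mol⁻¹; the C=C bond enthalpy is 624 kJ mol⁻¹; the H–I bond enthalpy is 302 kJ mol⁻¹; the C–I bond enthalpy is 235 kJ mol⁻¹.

Reaction I:
  Bonds broken (reactants):
    C–C: 1 × 357 = 357
    C–H: 6 × 422 = 2532
    C=C: 1 × 624 = 624
    H–I: 1 × 302 = 302
    Σ(broken) = 3815 kJ
  Bonds formed (products):
    C–C: 2 × 357 = 714
    C–H: 7 × 422 = 2954
    C–I: 1 × 235 = 235
    Σ(formed) = 3903 kJ
  ΔH_I = 3815 − 3903 = −88 kJ
Reaction II:
  Bonds broken (reactants):
    C–C: 2 × 357 = 714
    C–H: 8 × 422 = 3376
    Σ(broken) = 4090 kJ
  Bonds formed (products):
    C–C: 1 × 357 = 357
    C–H: 6 × 422 = 2532
    C=C: 1 × 624 = 624
    H–H: 1 × 450 = 450
    Σ(formed) = 3963 kJ
  ΔH_II = 4090 − 3963 = +127 kJ
ΔH_I − ΔH_II = −215 kJ, so reaction I has the more negative ΔH; |ΔH_I − ΔH_II| = 215 kJ.

Reaction I, by 215 kJ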